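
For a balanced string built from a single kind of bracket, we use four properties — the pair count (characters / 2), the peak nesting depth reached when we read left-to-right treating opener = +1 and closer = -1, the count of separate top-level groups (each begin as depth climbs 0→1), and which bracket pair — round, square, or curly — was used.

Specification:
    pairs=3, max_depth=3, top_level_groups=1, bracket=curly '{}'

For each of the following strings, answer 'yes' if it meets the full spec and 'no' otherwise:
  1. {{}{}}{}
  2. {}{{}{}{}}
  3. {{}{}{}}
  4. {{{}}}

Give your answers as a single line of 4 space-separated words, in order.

Answer: no no no yes

Derivation:
String 1 '{{}{}}{}': depth seq [1 2 1 2 1 0 1 0]
  -> pairs=4 depth=2 groups=2 -> no
String 2 '{}{{}{}{}}': depth seq [1 0 1 2 1 2 1 2 1 0]
  -> pairs=5 depth=2 groups=2 -> no
String 3 '{{}{}{}}': depth seq [1 2 1 2 1 2 1 0]
  -> pairs=4 depth=2 groups=1 -> no
String 4 '{{{}}}': depth seq [1 2 3 2 1 0]
  -> pairs=3 depth=3 groups=1 -> yes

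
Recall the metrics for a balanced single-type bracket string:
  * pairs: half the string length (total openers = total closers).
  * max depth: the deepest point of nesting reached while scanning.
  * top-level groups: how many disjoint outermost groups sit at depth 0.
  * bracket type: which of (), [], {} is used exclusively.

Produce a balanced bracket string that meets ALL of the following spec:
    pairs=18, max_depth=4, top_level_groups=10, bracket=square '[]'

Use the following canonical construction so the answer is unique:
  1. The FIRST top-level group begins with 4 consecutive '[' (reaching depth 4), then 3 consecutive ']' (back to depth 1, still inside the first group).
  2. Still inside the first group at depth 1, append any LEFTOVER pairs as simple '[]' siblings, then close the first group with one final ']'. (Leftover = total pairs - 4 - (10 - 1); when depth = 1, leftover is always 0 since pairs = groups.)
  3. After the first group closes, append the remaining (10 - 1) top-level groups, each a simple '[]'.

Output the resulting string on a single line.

Answer: [[[[]]][][][][][]][][][][][][][][][]

Derivation:
Spec: pairs=18 depth=4 groups=10
Leftover pairs = 18 - 4 - (10-1) = 5
First group: deep chain of depth 4 + 5 sibling pairs
Remaining 9 groups: simple '[]' each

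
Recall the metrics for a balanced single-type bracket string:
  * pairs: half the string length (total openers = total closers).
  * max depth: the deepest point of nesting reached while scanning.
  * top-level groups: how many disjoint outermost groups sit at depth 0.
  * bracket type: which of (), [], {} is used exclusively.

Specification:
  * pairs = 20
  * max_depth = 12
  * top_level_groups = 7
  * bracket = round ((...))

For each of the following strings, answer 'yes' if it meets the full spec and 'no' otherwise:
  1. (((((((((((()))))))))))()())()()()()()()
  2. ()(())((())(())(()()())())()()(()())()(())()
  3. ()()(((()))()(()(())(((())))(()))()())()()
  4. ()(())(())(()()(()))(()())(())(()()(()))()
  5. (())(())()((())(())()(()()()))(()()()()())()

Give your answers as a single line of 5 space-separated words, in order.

String 1 '(((((((((((()))))))))))()())()()()()()()': depth seq [1 2 3 4 5 6 7 8 9 10 11 12 11 10 9 8 7 6 5 4 3 2 1 2 1 2 1 0 1 0 1 0 1 0 1 0 1 0 1 0]
  -> pairs=20 depth=12 groups=7 -> yes
String 2 '()(())((())(())(()()())())()()(()())()(())()': depth seq [1 0 1 2 1 0 1 2 3 2 1 2 3 2 1 2 3 2 3 2 3 2 1 2 1 0 1 0 1 0 1 2 1 2 1 0 1 0 1 2 1 0 1 0]
  -> pairs=22 depth=3 groups=9 -> no
String 3 '()()(((()))()(()(())(((())))(()))()())()()': depth seq [1 0 1 0 1 2 3 4 3 2 1 2 1 2 3 2 3 4 3 2 3 4 5 6 5 4 3 2 3 4 3 2 1 2 1 2 1 0 1 0 1 0]
  -> pairs=21 depth=6 groups=5 -> no
String 4 '()(())(())(()()(()))(()())(())(()()(()))()': depth seq [1 0 1 2 1 0 1 2 1 0 1 2 1 2 1 2 3 2 1 0 1 2 1 2 1 0 1 2 1 0 1 2 1 2 1 2 3 2 1 0 1 0]
  -> pairs=21 depth=3 groups=8 -> no
String 5 '(())(())()((())(())()(()()()))(()()()()())()': depth seq [1 2 1 0 1 2 1 0 1 0 1 2 3 2 1 2 3 2 1 2 1 2 3 2 3 2 3 2 1 0 1 2 1 2 1 2 1 2 1 2 1 0 1 0]
  -> pairs=22 depth=3 groups=6 -> no

Answer: yes no no no no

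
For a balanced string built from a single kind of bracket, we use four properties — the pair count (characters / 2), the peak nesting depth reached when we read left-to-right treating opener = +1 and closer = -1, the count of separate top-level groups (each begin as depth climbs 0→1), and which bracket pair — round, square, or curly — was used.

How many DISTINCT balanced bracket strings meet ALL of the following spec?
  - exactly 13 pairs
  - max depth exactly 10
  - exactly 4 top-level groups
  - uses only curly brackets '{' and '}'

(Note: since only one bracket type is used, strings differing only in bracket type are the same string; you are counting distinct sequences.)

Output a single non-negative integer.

Answer: 4

Derivation:
Spec: pairs=13 depth=10 groups=4
Count(depth <= 10) = 90440
Count(depth <= 9) = 90436
Count(depth == 10) = 90440 - 90436 = 4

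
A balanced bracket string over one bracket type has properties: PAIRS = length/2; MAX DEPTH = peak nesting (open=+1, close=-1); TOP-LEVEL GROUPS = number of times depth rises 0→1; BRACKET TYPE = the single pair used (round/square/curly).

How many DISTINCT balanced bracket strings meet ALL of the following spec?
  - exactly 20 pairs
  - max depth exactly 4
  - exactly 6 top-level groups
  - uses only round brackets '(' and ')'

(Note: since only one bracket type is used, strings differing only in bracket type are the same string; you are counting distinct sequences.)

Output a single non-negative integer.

Answer: 65535222

Derivation:
Spec: pairs=20 depth=4 groups=6
Count(depth <= 4) = 76496886
Count(depth <= 3) = 10961664
Count(depth == 4) = 76496886 - 10961664 = 65535222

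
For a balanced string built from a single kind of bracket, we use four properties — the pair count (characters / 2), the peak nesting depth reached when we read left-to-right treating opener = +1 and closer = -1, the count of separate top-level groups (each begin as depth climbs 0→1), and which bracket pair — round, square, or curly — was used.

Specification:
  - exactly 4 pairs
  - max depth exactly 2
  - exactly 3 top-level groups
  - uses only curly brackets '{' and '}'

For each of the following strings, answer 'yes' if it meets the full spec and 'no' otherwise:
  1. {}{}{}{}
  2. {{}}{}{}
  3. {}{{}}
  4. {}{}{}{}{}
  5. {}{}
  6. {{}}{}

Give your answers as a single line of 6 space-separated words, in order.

Answer: no yes no no no no

Derivation:
String 1 '{}{}{}{}': depth seq [1 0 1 0 1 0 1 0]
  -> pairs=4 depth=1 groups=4 -> no
String 2 '{{}}{}{}': depth seq [1 2 1 0 1 0 1 0]
  -> pairs=4 depth=2 groups=3 -> yes
String 3 '{}{{}}': depth seq [1 0 1 2 1 0]
  -> pairs=3 depth=2 groups=2 -> no
String 4 '{}{}{}{}{}': depth seq [1 0 1 0 1 0 1 0 1 0]
  -> pairs=5 depth=1 groups=5 -> no
String 5 '{}{}': depth seq [1 0 1 0]
  -> pairs=2 depth=1 groups=2 -> no
String 6 '{{}}{}': depth seq [1 2 1 0 1 0]
  -> pairs=3 depth=2 groups=2 -> no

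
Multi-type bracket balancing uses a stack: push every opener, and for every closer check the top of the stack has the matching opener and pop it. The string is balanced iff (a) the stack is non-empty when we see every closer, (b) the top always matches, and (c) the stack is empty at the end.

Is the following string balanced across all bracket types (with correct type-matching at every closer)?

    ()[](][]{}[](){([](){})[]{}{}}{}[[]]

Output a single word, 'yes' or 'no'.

Answer: no

Derivation:
pos 0: push '('; stack = (
pos 1: ')' matches '('; pop; stack = (empty)
pos 2: push '['; stack = [
pos 3: ']' matches '['; pop; stack = (empty)
pos 4: push '('; stack = (
pos 5: saw closer ']' but top of stack is '(' (expected ')') → INVALID
Verdict: type mismatch at position 5: ']' closes '(' → no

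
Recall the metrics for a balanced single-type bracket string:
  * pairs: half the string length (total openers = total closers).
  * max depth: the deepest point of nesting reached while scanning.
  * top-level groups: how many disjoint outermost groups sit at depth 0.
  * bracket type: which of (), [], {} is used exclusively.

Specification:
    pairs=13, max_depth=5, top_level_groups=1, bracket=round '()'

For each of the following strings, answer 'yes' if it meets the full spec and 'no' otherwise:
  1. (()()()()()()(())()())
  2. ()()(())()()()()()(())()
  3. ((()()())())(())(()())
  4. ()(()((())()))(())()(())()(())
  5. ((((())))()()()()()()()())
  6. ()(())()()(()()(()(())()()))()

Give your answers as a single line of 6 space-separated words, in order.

Answer: no no no no yes no

Derivation:
String 1 '(()()()()()()(())()())': depth seq [1 2 1 2 1 2 1 2 1 2 1 2 1 2 3 2 1 2 1 2 1 0]
  -> pairs=11 depth=3 groups=1 -> no
String 2 '()()(())()()()()()(())()': depth seq [1 0 1 0 1 2 1 0 1 0 1 0 1 0 1 0 1 0 1 2 1 0 1 0]
  -> pairs=12 depth=2 groups=10 -> no
String 3 '((()()())())(())(()())': depth seq [1 2 3 2 3 2 3 2 1 2 1 0 1 2 1 0 1 2 1 2 1 0]
  -> pairs=11 depth=3 groups=3 -> no
String 4 '()(()((())()))(())()(())()(())': depth seq [1 0 1 2 1 2 3 4 3 2 3 2 1 0 1 2 1 0 1 0 1 2 1 0 1 0 1 2 1 0]
  -> pairs=15 depth=4 groups=7 -> no
String 5 '((((())))()()()()()()()())': depth seq [1 2 3 4 5 4 3 2 1 2 1 2 1 2 1 2 1 2 1 2 1 2 1 2 1 0]
  -> pairs=13 depth=5 groups=1 -> yes
String 6 '()(())()()(()()(()(())()()))()': depth seq [1 0 1 2 1 0 1 0 1 0 1 2 1 2 1 2 3 2 3 4 3 2 3 2 3 2 1 0 1 0]
  -> pairs=15 depth=4 groups=6 -> no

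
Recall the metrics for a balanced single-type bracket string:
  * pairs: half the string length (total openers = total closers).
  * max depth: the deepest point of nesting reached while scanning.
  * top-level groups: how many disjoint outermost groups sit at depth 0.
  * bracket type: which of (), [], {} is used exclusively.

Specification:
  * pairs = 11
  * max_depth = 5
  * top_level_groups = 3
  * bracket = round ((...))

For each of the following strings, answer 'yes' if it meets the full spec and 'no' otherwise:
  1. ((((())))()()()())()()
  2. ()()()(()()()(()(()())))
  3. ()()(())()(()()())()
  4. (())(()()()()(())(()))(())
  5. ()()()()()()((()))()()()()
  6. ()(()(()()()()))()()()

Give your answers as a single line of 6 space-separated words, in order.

Answer: yes no no no no no

Derivation:
String 1 '((((())))()()()())()()': depth seq [1 2 3 4 5 4 3 2 1 2 1 2 1 2 1 2 1 0 1 0 1 0]
  -> pairs=11 depth=5 groups=3 -> yes
String 2 '()()()(()()()(()(()())))': depth seq [1 0 1 0 1 0 1 2 1 2 1 2 1 2 3 2 3 4 3 4 3 2 1 0]
  -> pairs=12 depth=4 groups=4 -> no
String 3 '()()(())()(()()())()': depth seq [1 0 1 0 1 2 1 0 1 0 1 2 1 2 1 2 1 0 1 0]
  -> pairs=10 depth=2 groups=6 -> no
String 4 '(())(()()()()(())(()))(())': depth seq [1 2 1 0 1 2 1 2 1 2 1 2 1 2 3 2 1 2 3 2 1 0 1 2 1 0]
  -> pairs=13 depth=3 groups=3 -> no
String 5 '()()()()()()((()))()()()()': depth seq [1 0 1 0 1 0 1 0 1 0 1 0 1 2 3 2 1 0 1 0 1 0 1 0 1 0]
  -> pairs=13 depth=3 groups=11 -> no
String 6 '()(()(()()()()))()()()': depth seq [1 0 1 2 1 2 3 2 3 2 3 2 3 2 1 0 1 0 1 0 1 0]
  -> pairs=11 depth=3 groups=5 -> no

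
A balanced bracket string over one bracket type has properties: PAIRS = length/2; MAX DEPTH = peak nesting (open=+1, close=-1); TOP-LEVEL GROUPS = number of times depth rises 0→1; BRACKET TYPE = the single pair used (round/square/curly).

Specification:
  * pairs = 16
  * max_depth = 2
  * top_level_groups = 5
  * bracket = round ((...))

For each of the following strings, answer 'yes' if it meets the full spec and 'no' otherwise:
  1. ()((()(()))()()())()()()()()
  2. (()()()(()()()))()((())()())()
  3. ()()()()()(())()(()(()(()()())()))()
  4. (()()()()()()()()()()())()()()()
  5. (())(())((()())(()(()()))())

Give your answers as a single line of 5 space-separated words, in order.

String 1 '()((()(()))()()())()()()()()': depth seq [1 0 1 2 3 2 3 4 3 2 1 2 1 2 1 2 1 0 1 0 1 0 1 0 1 0 1 0]
  -> pairs=14 depth=4 groups=7 -> no
String 2 '(()()()(()()()))()((())()())()': depth seq [1 2 1 2 1 2 1 2 3 2 3 2 3 2 1 0 1 0 1 2 3 2 1 2 1 2 1 0 1 0]
  -> pairs=15 depth=3 groups=4 -> no
String 3 '()()()()()(())()(()(()(()()())()))()': depth seq [1 0 1 0 1 0 1 0 1 0 1 2 1 0 1 0 1 2 1 2 3 2 3 4 3 4 3 4 3 2 3 2 1 0 1 0]
  -> pairs=18 depth=4 groups=9 -> no
String 4 '(()()()()()()()()()()())()()()()': depth seq [1 2 1 2 1 2 1 2 1 2 1 2 1 2 1 2 1 2 1 2 1 2 1 0 1 0 1 0 1 0 1 0]
  -> pairs=16 depth=2 groups=5 -> yes
String 5 '(())(())((()())(()(()()))())': depth seq [1 2 1 0 1 2 1 0 1 2 3 2 3 2 1 2 3 2 3 4 3 4 3 2 1 2 1 0]
  -> pairs=14 depth=4 groups=3 -> no

Answer: no no no yes no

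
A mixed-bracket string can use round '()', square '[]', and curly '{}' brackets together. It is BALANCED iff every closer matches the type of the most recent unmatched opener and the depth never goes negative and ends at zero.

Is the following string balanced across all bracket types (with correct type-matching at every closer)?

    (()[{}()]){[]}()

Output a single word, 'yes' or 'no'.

Answer: yes

Derivation:
pos 0: push '('; stack = (
pos 1: push '('; stack = ((
pos 2: ')' matches '('; pop; stack = (
pos 3: push '['; stack = ([
pos 4: push '{'; stack = ([{
pos 5: '}' matches '{'; pop; stack = ([
pos 6: push '('; stack = ([(
pos 7: ')' matches '('; pop; stack = ([
pos 8: ']' matches '['; pop; stack = (
pos 9: ')' matches '('; pop; stack = (empty)
pos 10: push '{'; stack = {
pos 11: push '['; stack = {[
pos 12: ']' matches '['; pop; stack = {
pos 13: '}' matches '{'; pop; stack = (empty)
pos 14: push '('; stack = (
pos 15: ')' matches '('; pop; stack = (empty)
end: stack empty → VALID
Verdict: properly nested → yes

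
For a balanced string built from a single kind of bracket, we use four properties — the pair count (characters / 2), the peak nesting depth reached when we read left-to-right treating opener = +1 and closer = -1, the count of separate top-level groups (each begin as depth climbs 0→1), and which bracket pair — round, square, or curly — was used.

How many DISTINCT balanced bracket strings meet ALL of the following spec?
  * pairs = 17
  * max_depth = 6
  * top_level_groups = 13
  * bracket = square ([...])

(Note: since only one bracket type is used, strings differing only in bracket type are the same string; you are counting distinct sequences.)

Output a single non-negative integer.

Answer: 0

Derivation:
Spec: pairs=17 depth=6 groups=13
Count(depth <= 6) = 3705
Count(depth <= 5) = 3705
Count(depth == 6) = 3705 - 3705 = 0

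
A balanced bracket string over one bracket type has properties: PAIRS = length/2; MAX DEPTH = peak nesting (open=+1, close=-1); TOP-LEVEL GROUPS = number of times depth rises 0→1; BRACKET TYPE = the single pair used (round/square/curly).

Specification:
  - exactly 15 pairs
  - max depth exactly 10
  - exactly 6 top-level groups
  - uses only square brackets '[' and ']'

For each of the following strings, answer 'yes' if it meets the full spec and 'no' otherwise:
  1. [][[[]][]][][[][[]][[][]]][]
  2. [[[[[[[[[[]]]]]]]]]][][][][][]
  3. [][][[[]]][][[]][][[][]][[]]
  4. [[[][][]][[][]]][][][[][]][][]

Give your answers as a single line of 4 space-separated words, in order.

String 1 '[][[[]][]][][[][[]][[][]]][]': depth seq [1 0 1 2 3 2 1 2 1 0 1 0 1 2 1 2 3 2 1 2 3 2 3 2 1 0 1 0]
  -> pairs=14 depth=3 groups=5 -> no
String 2 '[[[[[[[[[[]]]]]]]]]][][][][][]': depth seq [1 2 3 4 5 6 7 8 9 10 9 8 7 6 5 4 3 2 1 0 1 0 1 0 1 0 1 0 1 0]
  -> pairs=15 depth=10 groups=6 -> yes
String 3 '[][][[[]]][][[]][][[][]][[]]': depth seq [1 0 1 0 1 2 3 2 1 0 1 0 1 2 1 0 1 0 1 2 1 2 1 0 1 2 1 0]
  -> pairs=14 depth=3 groups=8 -> no
String 4 '[[[][][]][[][]]][][][[][]][][]': depth seq [1 2 3 2 3 2 3 2 1 2 3 2 3 2 1 0 1 0 1 0 1 2 1 2 1 0 1 0 1 0]
  -> pairs=15 depth=3 groups=6 -> no

Answer: no yes no no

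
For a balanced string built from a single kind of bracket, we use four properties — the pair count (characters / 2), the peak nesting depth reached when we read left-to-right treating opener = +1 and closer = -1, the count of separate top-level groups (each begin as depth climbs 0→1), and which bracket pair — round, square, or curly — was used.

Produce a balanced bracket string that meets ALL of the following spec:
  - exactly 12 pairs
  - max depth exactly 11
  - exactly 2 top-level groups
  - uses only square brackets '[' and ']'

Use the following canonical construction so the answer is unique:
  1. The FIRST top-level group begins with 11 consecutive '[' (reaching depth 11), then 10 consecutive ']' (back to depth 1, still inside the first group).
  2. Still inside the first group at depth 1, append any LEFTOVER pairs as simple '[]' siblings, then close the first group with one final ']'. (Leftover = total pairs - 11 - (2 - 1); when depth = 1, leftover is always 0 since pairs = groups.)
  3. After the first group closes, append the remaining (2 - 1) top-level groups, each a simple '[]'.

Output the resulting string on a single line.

Answer: [[[[[[[[[[[]]]]]]]]]]][]

Derivation:
Spec: pairs=12 depth=11 groups=2
Leftover pairs = 12 - 11 - (2-1) = 0
First group: deep chain of depth 11 + 0 sibling pairs
Remaining 1 groups: simple '[]' each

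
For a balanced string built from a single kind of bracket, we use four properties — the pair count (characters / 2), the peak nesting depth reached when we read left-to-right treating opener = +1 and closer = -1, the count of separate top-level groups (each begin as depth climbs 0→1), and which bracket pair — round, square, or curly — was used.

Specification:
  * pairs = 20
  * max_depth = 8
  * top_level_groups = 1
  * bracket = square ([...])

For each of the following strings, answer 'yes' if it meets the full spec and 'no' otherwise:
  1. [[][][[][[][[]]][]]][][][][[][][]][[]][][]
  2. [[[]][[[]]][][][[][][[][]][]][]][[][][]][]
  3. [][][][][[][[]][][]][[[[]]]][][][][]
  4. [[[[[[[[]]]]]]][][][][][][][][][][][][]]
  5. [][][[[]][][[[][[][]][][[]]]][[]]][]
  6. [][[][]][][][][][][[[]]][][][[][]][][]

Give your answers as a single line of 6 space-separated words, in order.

Answer: no no no yes no no

Derivation:
String 1 '[[][][[][[][[]]][]]][][][][[][][]][[]][][]': depth seq [1 2 1 2 1 2 3 2 3 4 3 4 5 4 3 2 3 2 1 0 1 0 1 0 1 0 1 2 1 2 1 2 1 0 1 2 1 0 1 0 1 0]
  -> pairs=21 depth=5 groups=8 -> no
String 2 '[[[]][[[]]][][][[][][[][]][]][]][[][][]][]': depth seq [1 2 3 2 1 2 3 4 3 2 1 2 1 2 1 2 3 2 3 2 3 4 3 4 3 2 3 2 1 2 1 0 1 2 1 2 1 2 1 0 1 0]
  -> pairs=21 depth=4 groups=3 -> no
String 3 '[][][][][[][[]][][]][[[[]]]][][][][]': depth seq [1 0 1 0 1 0 1 0 1 2 1 2 3 2 1 2 1 2 1 0 1 2 3 4 3 2 1 0 1 0 1 0 1 0 1 0]
  -> pairs=18 depth=4 groups=10 -> no
String 4 '[[[[[[[[]]]]]]][][][][][][][][][][][][]]': depth seq [1 2 3 4 5 6 7 8 7 6 5 4 3 2 1 2 1 2 1 2 1 2 1 2 1 2 1 2 1 2 1 2 1 2 1 2 1 2 1 0]
  -> pairs=20 depth=8 groups=1 -> yes
String 5 '[][][[[]][][[[][[][]][][[]]]][[]]][]': depth seq [1 0 1 0 1 2 3 2 1 2 1 2 3 4 3 4 5 4 5 4 3 4 3 4 5 4 3 2 1 2 3 2 1 0 1 0]
  -> pairs=18 depth=5 groups=4 -> no
String 6 '[][[][]][][][][][][[[]]][][][[][]][][]': depth seq [1 0 1 2 1 2 1 0 1 0 1 0 1 0 1 0 1 0 1 2 3 2 1 0 1 0 1 0 1 2 1 2 1 0 1 0 1 0]
  -> pairs=19 depth=3 groups=13 -> no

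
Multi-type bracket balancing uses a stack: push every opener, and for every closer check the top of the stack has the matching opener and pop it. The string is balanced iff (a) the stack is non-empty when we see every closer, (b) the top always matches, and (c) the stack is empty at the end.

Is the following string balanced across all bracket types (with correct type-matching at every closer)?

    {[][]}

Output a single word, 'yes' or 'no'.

Answer: yes

Derivation:
pos 0: push '{'; stack = {
pos 1: push '['; stack = {[
pos 2: ']' matches '['; pop; stack = {
pos 3: push '['; stack = {[
pos 4: ']' matches '['; pop; stack = {
pos 5: '}' matches '{'; pop; stack = (empty)
end: stack empty → VALID
Verdict: properly nested → yes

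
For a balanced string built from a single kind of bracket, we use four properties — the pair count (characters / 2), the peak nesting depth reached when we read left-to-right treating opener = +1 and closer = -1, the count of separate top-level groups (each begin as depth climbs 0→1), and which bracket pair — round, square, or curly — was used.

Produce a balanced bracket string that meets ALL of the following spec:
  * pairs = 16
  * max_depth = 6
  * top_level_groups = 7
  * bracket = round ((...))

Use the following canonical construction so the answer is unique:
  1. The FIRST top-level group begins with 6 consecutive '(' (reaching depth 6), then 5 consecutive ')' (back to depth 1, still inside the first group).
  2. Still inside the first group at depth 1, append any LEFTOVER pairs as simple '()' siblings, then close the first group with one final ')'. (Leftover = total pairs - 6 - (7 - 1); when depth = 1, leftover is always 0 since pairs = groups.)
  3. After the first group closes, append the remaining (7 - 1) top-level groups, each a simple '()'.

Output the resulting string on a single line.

Answer: (((((()))))()()()())()()()()()()

Derivation:
Spec: pairs=16 depth=6 groups=7
Leftover pairs = 16 - 6 - (7-1) = 4
First group: deep chain of depth 6 + 4 sibling pairs
Remaining 6 groups: simple '()' each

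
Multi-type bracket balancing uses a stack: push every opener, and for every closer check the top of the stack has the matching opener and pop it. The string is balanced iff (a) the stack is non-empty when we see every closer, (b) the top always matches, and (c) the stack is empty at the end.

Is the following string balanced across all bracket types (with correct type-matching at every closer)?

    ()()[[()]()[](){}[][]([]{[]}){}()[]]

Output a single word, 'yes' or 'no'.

pos 0: push '('; stack = (
pos 1: ')' matches '('; pop; stack = (empty)
pos 2: push '('; stack = (
pos 3: ')' matches '('; pop; stack = (empty)
pos 4: push '['; stack = [
pos 5: push '['; stack = [[
pos 6: push '('; stack = [[(
pos 7: ')' matches '('; pop; stack = [[
pos 8: ']' matches '['; pop; stack = [
pos 9: push '('; stack = [(
pos 10: ')' matches '('; pop; stack = [
pos 11: push '['; stack = [[
pos 12: ']' matches '['; pop; stack = [
pos 13: push '('; stack = [(
pos 14: ')' matches '('; pop; stack = [
pos 15: push '{'; stack = [{
pos 16: '}' matches '{'; pop; stack = [
pos 17: push '['; stack = [[
pos 18: ']' matches '['; pop; stack = [
pos 19: push '['; stack = [[
pos 20: ']' matches '['; pop; stack = [
pos 21: push '('; stack = [(
pos 22: push '['; stack = [([
pos 23: ']' matches '['; pop; stack = [(
pos 24: push '{'; stack = [({
pos 25: push '['; stack = [({[
pos 26: ']' matches '['; pop; stack = [({
pos 27: '}' matches '{'; pop; stack = [(
pos 28: ')' matches '('; pop; stack = [
pos 29: push '{'; stack = [{
pos 30: '}' matches '{'; pop; stack = [
pos 31: push '('; stack = [(
pos 32: ')' matches '('; pop; stack = [
pos 33: push '['; stack = [[
pos 34: ']' matches '['; pop; stack = [
pos 35: ']' matches '['; pop; stack = (empty)
end: stack empty → VALID
Verdict: properly nested → yes

Answer: yes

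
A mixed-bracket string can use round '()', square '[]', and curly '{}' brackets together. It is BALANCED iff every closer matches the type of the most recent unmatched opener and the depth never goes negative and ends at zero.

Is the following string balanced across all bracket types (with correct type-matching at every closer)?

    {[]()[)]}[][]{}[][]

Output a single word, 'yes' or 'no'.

pos 0: push '{'; stack = {
pos 1: push '['; stack = {[
pos 2: ']' matches '['; pop; stack = {
pos 3: push '('; stack = {(
pos 4: ')' matches '('; pop; stack = {
pos 5: push '['; stack = {[
pos 6: saw closer ')' but top of stack is '[' (expected ']') → INVALID
Verdict: type mismatch at position 6: ')' closes '[' → no

Answer: no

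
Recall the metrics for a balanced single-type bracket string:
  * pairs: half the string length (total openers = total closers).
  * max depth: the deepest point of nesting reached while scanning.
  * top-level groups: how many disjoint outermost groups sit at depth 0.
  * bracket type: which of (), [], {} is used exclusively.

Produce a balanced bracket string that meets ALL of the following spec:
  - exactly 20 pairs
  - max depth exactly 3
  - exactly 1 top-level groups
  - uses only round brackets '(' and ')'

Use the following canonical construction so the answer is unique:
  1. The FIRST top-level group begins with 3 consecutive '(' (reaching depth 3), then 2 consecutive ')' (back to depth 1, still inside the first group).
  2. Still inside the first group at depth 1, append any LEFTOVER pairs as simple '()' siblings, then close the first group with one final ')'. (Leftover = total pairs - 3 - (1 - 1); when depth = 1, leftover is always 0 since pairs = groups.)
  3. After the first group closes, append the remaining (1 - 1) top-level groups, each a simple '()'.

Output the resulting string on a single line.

Answer: ((())()()()()()()()()()()()()()()()()())

Derivation:
Spec: pairs=20 depth=3 groups=1
Leftover pairs = 20 - 3 - (1-1) = 17
First group: deep chain of depth 3 + 17 sibling pairs
Remaining 0 groups: simple '()' each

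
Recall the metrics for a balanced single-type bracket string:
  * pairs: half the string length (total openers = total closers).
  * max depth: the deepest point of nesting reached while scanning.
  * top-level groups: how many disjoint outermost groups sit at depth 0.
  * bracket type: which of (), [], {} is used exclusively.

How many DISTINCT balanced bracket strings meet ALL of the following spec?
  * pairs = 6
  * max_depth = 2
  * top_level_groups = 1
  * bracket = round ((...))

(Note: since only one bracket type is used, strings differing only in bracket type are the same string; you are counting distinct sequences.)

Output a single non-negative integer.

Spec: pairs=6 depth=2 groups=1
Count(depth <= 2) = 1
Count(depth <= 1) = 0
Count(depth == 2) = 1 - 0 = 1

Answer: 1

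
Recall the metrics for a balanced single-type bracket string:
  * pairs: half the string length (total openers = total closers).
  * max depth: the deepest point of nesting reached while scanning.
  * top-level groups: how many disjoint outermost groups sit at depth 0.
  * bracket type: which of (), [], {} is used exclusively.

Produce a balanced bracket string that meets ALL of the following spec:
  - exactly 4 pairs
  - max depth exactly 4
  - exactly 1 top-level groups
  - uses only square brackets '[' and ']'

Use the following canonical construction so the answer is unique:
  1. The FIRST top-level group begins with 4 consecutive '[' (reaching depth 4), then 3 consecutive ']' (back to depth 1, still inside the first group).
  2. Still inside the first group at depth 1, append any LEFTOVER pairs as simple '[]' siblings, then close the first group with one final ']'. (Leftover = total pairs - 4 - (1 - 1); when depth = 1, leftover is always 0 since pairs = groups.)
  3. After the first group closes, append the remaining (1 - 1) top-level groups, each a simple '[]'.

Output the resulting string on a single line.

Spec: pairs=4 depth=4 groups=1
Leftover pairs = 4 - 4 - (1-1) = 0
First group: deep chain of depth 4 + 0 sibling pairs
Remaining 0 groups: simple '[]' each

Answer: [[[[]]]]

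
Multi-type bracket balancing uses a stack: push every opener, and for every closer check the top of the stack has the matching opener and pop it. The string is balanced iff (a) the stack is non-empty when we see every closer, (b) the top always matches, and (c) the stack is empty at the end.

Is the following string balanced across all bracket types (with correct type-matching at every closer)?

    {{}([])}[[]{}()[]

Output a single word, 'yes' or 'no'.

pos 0: push '{'; stack = {
pos 1: push '{'; stack = {{
pos 2: '}' matches '{'; pop; stack = {
pos 3: push '('; stack = {(
pos 4: push '['; stack = {([
pos 5: ']' matches '['; pop; stack = {(
pos 6: ')' matches '('; pop; stack = {
pos 7: '}' matches '{'; pop; stack = (empty)
pos 8: push '['; stack = [
pos 9: push '['; stack = [[
pos 10: ']' matches '['; pop; stack = [
pos 11: push '{'; stack = [{
pos 12: '}' matches '{'; pop; stack = [
pos 13: push '('; stack = [(
pos 14: ')' matches '('; pop; stack = [
pos 15: push '['; stack = [[
pos 16: ']' matches '['; pop; stack = [
end: stack still non-empty ([) → INVALID
Verdict: unclosed openers at end: [ → no

Answer: no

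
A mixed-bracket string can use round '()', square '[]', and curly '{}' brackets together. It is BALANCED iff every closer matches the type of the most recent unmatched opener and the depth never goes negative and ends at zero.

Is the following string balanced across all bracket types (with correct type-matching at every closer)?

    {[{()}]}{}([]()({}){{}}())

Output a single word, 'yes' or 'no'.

Answer: yes

Derivation:
pos 0: push '{'; stack = {
pos 1: push '['; stack = {[
pos 2: push '{'; stack = {[{
pos 3: push '('; stack = {[{(
pos 4: ')' matches '('; pop; stack = {[{
pos 5: '}' matches '{'; pop; stack = {[
pos 6: ']' matches '['; pop; stack = {
pos 7: '}' matches '{'; pop; stack = (empty)
pos 8: push '{'; stack = {
pos 9: '}' matches '{'; pop; stack = (empty)
pos 10: push '('; stack = (
pos 11: push '['; stack = ([
pos 12: ']' matches '['; pop; stack = (
pos 13: push '('; stack = ((
pos 14: ')' matches '('; pop; stack = (
pos 15: push '('; stack = ((
pos 16: push '{'; stack = (({
pos 17: '}' matches '{'; pop; stack = ((
pos 18: ')' matches '('; pop; stack = (
pos 19: push '{'; stack = ({
pos 20: push '{'; stack = ({{
pos 21: '}' matches '{'; pop; stack = ({
pos 22: '}' matches '{'; pop; stack = (
pos 23: push '('; stack = ((
pos 24: ')' matches '('; pop; stack = (
pos 25: ')' matches '('; pop; stack = (empty)
end: stack empty → VALID
Verdict: properly nested → yes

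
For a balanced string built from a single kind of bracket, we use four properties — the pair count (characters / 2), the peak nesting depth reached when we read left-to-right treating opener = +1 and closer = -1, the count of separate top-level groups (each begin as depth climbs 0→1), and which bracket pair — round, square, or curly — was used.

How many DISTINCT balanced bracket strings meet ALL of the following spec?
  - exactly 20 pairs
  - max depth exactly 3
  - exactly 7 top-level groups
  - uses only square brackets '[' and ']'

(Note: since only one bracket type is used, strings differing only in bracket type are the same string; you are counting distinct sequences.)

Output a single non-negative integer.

Spec: pairs=20 depth=3 groups=7
Count(depth <= 3) = 10282496
Count(depth <= 2) = 27132
Count(depth == 3) = 10282496 - 27132 = 10255364

Answer: 10255364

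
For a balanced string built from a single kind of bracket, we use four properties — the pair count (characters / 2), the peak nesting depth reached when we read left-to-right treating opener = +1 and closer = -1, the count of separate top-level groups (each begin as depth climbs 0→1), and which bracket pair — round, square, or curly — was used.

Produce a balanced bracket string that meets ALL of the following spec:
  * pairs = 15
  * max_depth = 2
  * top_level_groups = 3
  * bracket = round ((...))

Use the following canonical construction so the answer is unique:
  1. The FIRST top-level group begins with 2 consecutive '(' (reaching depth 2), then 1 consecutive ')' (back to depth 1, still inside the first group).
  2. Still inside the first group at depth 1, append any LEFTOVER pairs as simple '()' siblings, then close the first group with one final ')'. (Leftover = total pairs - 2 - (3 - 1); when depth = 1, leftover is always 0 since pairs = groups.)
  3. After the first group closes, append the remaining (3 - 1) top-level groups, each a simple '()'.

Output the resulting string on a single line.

Spec: pairs=15 depth=2 groups=3
Leftover pairs = 15 - 2 - (3-1) = 11
First group: deep chain of depth 2 + 11 sibling pairs
Remaining 2 groups: simple '()' each

Answer: (()()()()()()()()()()()())()()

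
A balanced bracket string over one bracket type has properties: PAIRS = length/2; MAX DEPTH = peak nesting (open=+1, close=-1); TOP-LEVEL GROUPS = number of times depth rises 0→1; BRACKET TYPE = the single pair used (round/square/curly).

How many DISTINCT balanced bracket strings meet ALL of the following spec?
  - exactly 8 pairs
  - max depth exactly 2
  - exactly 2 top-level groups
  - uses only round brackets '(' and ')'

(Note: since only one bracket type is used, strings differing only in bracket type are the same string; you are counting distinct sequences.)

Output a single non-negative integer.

Answer: 7

Derivation:
Spec: pairs=8 depth=2 groups=2
Count(depth <= 2) = 7
Count(depth <= 1) = 0
Count(depth == 2) = 7 - 0 = 7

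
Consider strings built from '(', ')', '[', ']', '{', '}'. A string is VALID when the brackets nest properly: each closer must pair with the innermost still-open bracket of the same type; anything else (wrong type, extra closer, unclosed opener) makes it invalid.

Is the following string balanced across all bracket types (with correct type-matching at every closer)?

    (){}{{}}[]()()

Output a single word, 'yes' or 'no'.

pos 0: push '('; stack = (
pos 1: ')' matches '('; pop; stack = (empty)
pos 2: push '{'; stack = {
pos 3: '}' matches '{'; pop; stack = (empty)
pos 4: push '{'; stack = {
pos 5: push '{'; stack = {{
pos 6: '}' matches '{'; pop; stack = {
pos 7: '}' matches '{'; pop; stack = (empty)
pos 8: push '['; stack = [
pos 9: ']' matches '['; pop; stack = (empty)
pos 10: push '('; stack = (
pos 11: ')' matches '('; pop; stack = (empty)
pos 12: push '('; stack = (
pos 13: ')' matches '('; pop; stack = (empty)
end: stack empty → VALID
Verdict: properly nested → yes

Answer: yes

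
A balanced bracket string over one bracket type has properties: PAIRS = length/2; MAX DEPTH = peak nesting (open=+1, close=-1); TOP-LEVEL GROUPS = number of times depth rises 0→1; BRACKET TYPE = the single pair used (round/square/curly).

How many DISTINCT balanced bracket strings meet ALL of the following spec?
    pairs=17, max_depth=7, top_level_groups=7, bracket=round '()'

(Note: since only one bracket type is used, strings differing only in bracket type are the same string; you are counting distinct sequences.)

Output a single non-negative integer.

Answer: 56693

Derivation:
Spec: pairs=17 depth=7 groups=7
Count(depth <= 7) = 2173353
Count(depth <= 6) = 2116660
Count(depth == 7) = 2173353 - 2116660 = 56693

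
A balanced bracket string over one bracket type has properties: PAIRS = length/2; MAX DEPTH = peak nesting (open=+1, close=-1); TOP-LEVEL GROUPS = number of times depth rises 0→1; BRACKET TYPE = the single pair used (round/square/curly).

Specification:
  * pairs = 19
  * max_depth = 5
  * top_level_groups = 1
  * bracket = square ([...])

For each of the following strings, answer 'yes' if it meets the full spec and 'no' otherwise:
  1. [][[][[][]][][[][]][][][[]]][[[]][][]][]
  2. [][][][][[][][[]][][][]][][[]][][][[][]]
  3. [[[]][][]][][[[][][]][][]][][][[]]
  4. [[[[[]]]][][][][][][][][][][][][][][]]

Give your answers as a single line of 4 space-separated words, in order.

Answer: no no no yes

Derivation:
String 1 '[][[][[][]][][[][]][][][[]]][[[]][][]][]': depth seq [1 0 1 2 1 2 3 2 3 2 1 2 1 2 3 2 3 2 1 2 1 2 1 2 3 2 1 0 1 2 3 2 1 2 1 2 1 0 1 0]
  -> pairs=20 depth=3 groups=4 -> no
String 2 '[][][][][[][][[]][][][]][][[]][][][[][]]': depth seq [1 0 1 0 1 0 1 0 1 2 1 2 1 2 3 2 1 2 1 2 1 2 1 0 1 0 1 2 1 0 1 0 1 0 1 2 1 2 1 0]
  -> pairs=20 depth=3 groups=10 -> no
String 3 '[[[]][][]][][[[][][]][][]][][][[]]': depth seq [1 2 3 2 1 2 1 2 1 0 1 0 1 2 3 2 3 2 3 2 1 2 1 2 1 0 1 0 1 0 1 2 1 0]
  -> pairs=17 depth=3 groups=6 -> no
String 4 '[[[[[]]]][][][][][][][][][][][][][][]]': depth seq [1 2 3 4 5 4 3 2 1 2 1 2 1 2 1 2 1 2 1 2 1 2 1 2 1 2 1 2 1 2 1 2 1 2 1 2 1 0]
  -> pairs=19 depth=5 groups=1 -> yes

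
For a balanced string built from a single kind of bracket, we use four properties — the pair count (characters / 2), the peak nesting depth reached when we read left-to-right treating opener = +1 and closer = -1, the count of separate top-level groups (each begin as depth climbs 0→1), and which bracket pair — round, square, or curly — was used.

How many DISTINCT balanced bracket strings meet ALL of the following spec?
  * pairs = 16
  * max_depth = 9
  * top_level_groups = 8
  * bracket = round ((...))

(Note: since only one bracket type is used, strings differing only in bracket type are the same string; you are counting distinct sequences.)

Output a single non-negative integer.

Spec: pairs=16 depth=9 groups=8
Count(depth <= 9) = 245157
Count(depth <= 8) = 245149
Count(depth == 9) = 245157 - 245149 = 8

Answer: 8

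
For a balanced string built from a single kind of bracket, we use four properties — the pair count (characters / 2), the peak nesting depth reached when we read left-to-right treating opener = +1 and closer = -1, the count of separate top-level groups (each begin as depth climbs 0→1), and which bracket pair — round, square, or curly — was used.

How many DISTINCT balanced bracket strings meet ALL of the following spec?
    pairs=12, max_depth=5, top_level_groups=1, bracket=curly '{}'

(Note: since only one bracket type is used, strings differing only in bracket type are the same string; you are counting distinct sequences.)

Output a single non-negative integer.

Spec: pairs=12 depth=5 groups=1
Count(depth <= 5) = 29525
Count(depth <= 4) = 10946
Count(depth == 5) = 29525 - 10946 = 18579

Answer: 18579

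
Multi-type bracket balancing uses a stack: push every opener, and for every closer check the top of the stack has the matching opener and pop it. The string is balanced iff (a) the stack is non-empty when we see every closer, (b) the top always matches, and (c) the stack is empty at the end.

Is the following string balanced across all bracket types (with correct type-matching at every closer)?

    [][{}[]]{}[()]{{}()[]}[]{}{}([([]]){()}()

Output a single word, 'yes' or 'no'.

pos 0: push '['; stack = [
pos 1: ']' matches '['; pop; stack = (empty)
pos 2: push '['; stack = [
pos 3: push '{'; stack = [{
pos 4: '}' matches '{'; pop; stack = [
pos 5: push '['; stack = [[
pos 6: ']' matches '['; pop; stack = [
pos 7: ']' matches '['; pop; stack = (empty)
pos 8: push '{'; stack = {
pos 9: '}' matches '{'; pop; stack = (empty)
pos 10: push '['; stack = [
pos 11: push '('; stack = [(
pos 12: ')' matches '('; pop; stack = [
pos 13: ']' matches '['; pop; stack = (empty)
pos 14: push '{'; stack = {
pos 15: push '{'; stack = {{
pos 16: '}' matches '{'; pop; stack = {
pos 17: push '('; stack = {(
pos 18: ')' matches '('; pop; stack = {
pos 19: push '['; stack = {[
pos 20: ']' matches '['; pop; stack = {
pos 21: '}' matches '{'; pop; stack = (empty)
pos 22: push '['; stack = [
pos 23: ']' matches '['; pop; stack = (empty)
pos 24: push '{'; stack = {
pos 25: '}' matches '{'; pop; stack = (empty)
pos 26: push '{'; stack = {
pos 27: '}' matches '{'; pop; stack = (empty)
pos 28: push '('; stack = (
pos 29: push '['; stack = ([
pos 30: push '('; stack = ([(
pos 31: push '['; stack = ([([
pos 32: ']' matches '['; pop; stack = ([(
pos 33: saw closer ']' but top of stack is '(' (expected ')') → INVALID
Verdict: type mismatch at position 33: ']' closes '(' → no

Answer: no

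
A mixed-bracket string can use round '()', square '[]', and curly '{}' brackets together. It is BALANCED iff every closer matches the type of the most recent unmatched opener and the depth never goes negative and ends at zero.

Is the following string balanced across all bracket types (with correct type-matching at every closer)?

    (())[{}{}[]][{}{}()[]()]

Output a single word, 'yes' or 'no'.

pos 0: push '('; stack = (
pos 1: push '('; stack = ((
pos 2: ')' matches '('; pop; stack = (
pos 3: ')' matches '('; pop; stack = (empty)
pos 4: push '['; stack = [
pos 5: push '{'; stack = [{
pos 6: '}' matches '{'; pop; stack = [
pos 7: push '{'; stack = [{
pos 8: '}' matches '{'; pop; stack = [
pos 9: push '['; stack = [[
pos 10: ']' matches '['; pop; stack = [
pos 11: ']' matches '['; pop; stack = (empty)
pos 12: push '['; stack = [
pos 13: push '{'; stack = [{
pos 14: '}' matches '{'; pop; stack = [
pos 15: push '{'; stack = [{
pos 16: '}' matches '{'; pop; stack = [
pos 17: push '('; stack = [(
pos 18: ')' matches '('; pop; stack = [
pos 19: push '['; stack = [[
pos 20: ']' matches '['; pop; stack = [
pos 21: push '('; stack = [(
pos 22: ')' matches '('; pop; stack = [
pos 23: ']' matches '['; pop; stack = (empty)
end: stack empty → VALID
Verdict: properly nested → yes

Answer: yes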